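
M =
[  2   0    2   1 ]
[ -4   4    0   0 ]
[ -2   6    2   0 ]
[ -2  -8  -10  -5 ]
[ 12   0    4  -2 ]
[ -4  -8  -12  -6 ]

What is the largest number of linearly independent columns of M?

3

Row reduce to echelon form.
R2 ← R2 + (2)·R1: [0, 4, 4, 2]
R3 ← R3 + R1: [0, 6, 4, 1]
R4 ← R4 + R1: [0, -8, -8, -4]
R5 ← R5 − (6)·R1: [0, 0, -8, -8]
R6 ← R6 + (2)·R1: [0, -8, -8, -4]
R3 ← R3 − (3/2)·R2: [0, 0, -2, -2]
R4 ← R4 + (2)·R2: [0, 0, 0, 0]
R6 ← R6 + (2)·R2: [0, 0, 0, 0]
R5 ← R5 − (4)·R3: [0, 0, 0, 0]
Echelon form has 3 nonzero rows, so rank(M) = 3.
The rank gives the maximum number of linearly independent columns: 3.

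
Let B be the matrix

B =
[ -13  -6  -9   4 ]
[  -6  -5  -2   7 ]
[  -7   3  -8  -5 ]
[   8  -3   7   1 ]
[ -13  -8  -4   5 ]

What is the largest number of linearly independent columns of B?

4

Row reduce to echelon form.
R2 ← R2 − (6/13)·R1: [0, -29/13, 28/13, 67/13]
R3 ← R3 − (7/13)·R1: [0, 81/13, -41/13, -93/13]
R4 ← R4 + (8/13)·R1: [0, -87/13, 19/13, 45/13]
R5 ← R5 − R1: [0, -2, 5, 1]
R3 ← R3 + (81/29)·R2: [0, 0, 83/29, 210/29]
R4 ← R4 − (3)·R2: [0, 0, -5, -12]
R5 ← R5 − (26/29)·R2: [0, 0, 89/29, -105/29]
R4 ← R4 + (145/83)·R3: [0, 0, 0, 54/83]
R5 ← R5 − (89/83)·R3: [0, 0, 0, -945/83]
R5 ← R5 + (35/2)·R4: [0, 0, 0, 0]
Echelon form has 4 nonzero rows, so rank(B) = 4.
The rank gives the maximum number of linearly independent columns: 4.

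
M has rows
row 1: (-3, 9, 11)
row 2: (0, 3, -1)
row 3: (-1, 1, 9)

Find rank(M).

Row reduce to echelon form.
R3 ← R3 − (1/3)·R1: [0, -2, 16/3]
R3 ← R3 + (2/3)·R2: [0, 0, 14/3]
Echelon form has 3 nonzero rows, so rank(M) = 3.

3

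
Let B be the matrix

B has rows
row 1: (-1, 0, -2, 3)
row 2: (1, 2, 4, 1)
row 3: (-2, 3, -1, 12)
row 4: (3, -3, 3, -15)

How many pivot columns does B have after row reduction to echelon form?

Row reduce to echelon form.
R2 ← R2 + R1: [0, 2, 2, 4]
R3 ← R3 − (2)·R1: [0, 3, 3, 6]
R4 ← R4 + (3)·R1: [0, -3, -3, -6]
R3 ← R3 − (3/2)·R2: [0, 0, 0, 0]
R4 ← R4 + (3/2)·R2: [0, 0, 0, 0]
Echelon form has 2 nonzero rows, so rank(B) = 2.
Each nonzero row contributes one pivot column: 2 pivot columns.

2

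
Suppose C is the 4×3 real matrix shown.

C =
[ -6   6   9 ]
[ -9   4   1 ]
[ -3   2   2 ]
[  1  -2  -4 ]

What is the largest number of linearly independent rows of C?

2

Row reduce to echelon form.
R2 ← R2 − (3/2)·R1: [0, -5, -25/2]
R3 ← R3 − (1/2)·R1: [0, -1, -5/2]
R4 ← R4 + (1/6)·R1: [0, -1, -5/2]
R3 ← R3 − (1/5)·R2: [0, 0, 0]
R4 ← R4 − (1/5)·R2: [0, 0, 0]
Echelon form has 2 nonzero rows, so rank(C) = 2.
The rank gives the maximum number of linearly independent rows: 2.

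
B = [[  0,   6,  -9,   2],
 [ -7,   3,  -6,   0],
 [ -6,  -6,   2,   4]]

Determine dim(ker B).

Row reduce to echelon form.
Swap R1 ↔ R2
R3 ← R3 − (6/7)·R1: [0, -60/7, 50/7, 4]
R3 ← R3 + (10/7)·R2: [0, 0, -40/7, 48/7]
3 nonzero rows, so rank(B) = 3.
B has 4 columns; by rank–nullity, nullity = 4 − 3 = 1.

1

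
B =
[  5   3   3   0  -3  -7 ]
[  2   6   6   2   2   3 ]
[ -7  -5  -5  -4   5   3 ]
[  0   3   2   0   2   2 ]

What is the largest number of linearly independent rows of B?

Row reduce to echelon form.
R2 ← R2 − (2/5)·R1: [0, 24/5, 24/5, 2, 16/5, 29/5]
R3 ← R3 + (7/5)·R1: [0, -4/5, -4/5, -4, 4/5, -34/5]
R3 ← R3 + (1/6)·R2: [0, 0, 0, -11/3, 4/3, -35/6]
R4 ← R4 − (5/8)·R2: [0, 0, -1, -5/4, 0, -13/8]
Swap R3 ↔ R4
Echelon form has 4 nonzero rows, so rank(B) = 4.
The rank gives the maximum number of linearly independent rows: 4.

4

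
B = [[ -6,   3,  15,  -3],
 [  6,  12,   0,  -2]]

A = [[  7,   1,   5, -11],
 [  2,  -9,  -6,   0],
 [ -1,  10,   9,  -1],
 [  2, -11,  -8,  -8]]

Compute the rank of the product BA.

2

First compute BA:
[[-57, 150, 111,  75],
 [ 62, -80, -26, -50]]
Now row reduce the product.
R2 ← R2 + (62/57)·R1: [0, 1580/19, 1800/19, 600/19]
2 nonzero rows, so rank(BA) = 2.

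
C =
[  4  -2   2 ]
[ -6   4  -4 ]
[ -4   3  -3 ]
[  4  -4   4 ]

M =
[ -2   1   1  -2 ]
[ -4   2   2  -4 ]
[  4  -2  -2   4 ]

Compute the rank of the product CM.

First compute CM:
[[  8,  -4,  -4,   8],
 [-20,  10,  10, -20],
 [-16,   8,   8, -16],
 [ 24, -12, -12,  24]]
Now row reduce the product.
R2 ← R2 + (5/2)·R1: [0, 0, 0, 0]
R3 ← R3 + (2)·R1: [0, 0, 0, 0]
R4 ← R4 − (3)·R1: [0, 0, 0, 0]
1 nonzero row, so rank(CM) = 1.

1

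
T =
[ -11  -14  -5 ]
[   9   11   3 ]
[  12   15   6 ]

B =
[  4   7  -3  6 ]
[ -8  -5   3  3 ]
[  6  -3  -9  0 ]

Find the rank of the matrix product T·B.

3

First compute TB:
[[ 38,   8,  36, -108],
 [-34,  -1, -21,  87],
 [-36,  -9, -45, 117]]
Now row reduce the product.
R2 ← R2 + (17/19)·R1: [0, 117/19, 213/19, -183/19]
R3 ← R3 + (18/19)·R1: [0, -27/19, -207/19, 279/19]
R3 ← R3 + (3/13)·R2: [0, 0, -108/13, 162/13]
3 nonzero rows, so rank(TB) = 3.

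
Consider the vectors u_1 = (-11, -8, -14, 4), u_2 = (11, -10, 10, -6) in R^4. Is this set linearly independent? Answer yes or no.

Form the matrix with these vectors as rows and row reduce.
R2 ← R2 + R1: [0, -18, -4, -2]
2 nonzero rows, so the 2 vectors span a space of dimension 2.
Since 2 = 2, the vectors are linearly independent.

yes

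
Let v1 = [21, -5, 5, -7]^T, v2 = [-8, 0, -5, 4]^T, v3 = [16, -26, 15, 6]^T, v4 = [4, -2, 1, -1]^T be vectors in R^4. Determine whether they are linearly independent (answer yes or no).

Form the matrix with these vectors as rows and row reduce.
R2 ← R2 + (8/21)·R1: [0, -40/21, -65/21, 4/3]
R3 ← R3 − (16/21)·R1: [0, -466/21, 235/21, 34/3]
R4 ← R4 − (4/21)·R1: [0, -22/21, 1/21, 1/3]
R3 ← R3 − (233/20)·R2: [0, 0, 189/4, -21/5]
R4 ← R4 − (11/20)·R2: [0, 0, 7/4, -2/5]
R4 ← R4 − (1/27)·R3: [0, 0, 0, -11/45]
4 nonzero rows, so the 4 vectors span a space of dimension 4.
Since 4 = 4, the vectors are linearly independent.

yes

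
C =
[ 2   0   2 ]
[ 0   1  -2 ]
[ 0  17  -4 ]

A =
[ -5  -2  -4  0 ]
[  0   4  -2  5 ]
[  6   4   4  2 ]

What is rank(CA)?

2

First compute CA:
[[  2,   4,   0,   4],
 [-12,  -4, -10,   1],
 [-24,  52, -50,  77]]
Now row reduce the product.
R2 ← R2 + (6)·R1: [0, 20, -10, 25]
R3 ← R3 + (12)·R1: [0, 100, -50, 125]
R3 ← R3 − (5)·R2: [0, 0, 0, 0]
2 nonzero rows, so rank(CA) = 2.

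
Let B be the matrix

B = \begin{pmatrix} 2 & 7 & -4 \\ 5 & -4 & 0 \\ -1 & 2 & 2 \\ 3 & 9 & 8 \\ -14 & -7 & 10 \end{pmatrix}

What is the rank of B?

3

Row reduce to echelon form.
R2 ← R2 − (5/2)·R1: [0, -43/2, 10]
R3 ← R3 + (1/2)·R1: [0, 11/2, 0]
R4 ← R4 − (3/2)·R1: [0, -3/2, 14]
R5 ← R5 + (7)·R1: [0, 42, -18]
R3 ← R3 + (11/43)·R2: [0, 0, 110/43]
R4 ← R4 − (3/43)·R2: [0, 0, 572/43]
R5 ← R5 + (84/43)·R2: [0, 0, 66/43]
R4 ← R4 − (26/5)·R3: [0, 0, 0]
R5 ← R5 − (3/5)·R3: [0, 0, 0]
Echelon form has 3 nonzero rows, so rank(B) = 3.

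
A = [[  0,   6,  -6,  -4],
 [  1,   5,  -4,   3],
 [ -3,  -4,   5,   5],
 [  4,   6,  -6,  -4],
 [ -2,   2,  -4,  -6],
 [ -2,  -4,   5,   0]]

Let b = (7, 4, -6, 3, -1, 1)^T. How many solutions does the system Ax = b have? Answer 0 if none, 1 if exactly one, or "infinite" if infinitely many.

Row reduce the augmented matrix [A | b].
Swap R1 ↔ R2
R3 ← R3 + (3)·R1: [0, 11, -7, 14, 6]
R4 ← R4 − (4)·R1: [0, -14, 10, -16, -13]
R5 ← R5 + (2)·R1: [0, 12, -12, 0, 7]
R6 ← R6 + (2)·R1: [0, 6, -3, 6, 9]
R3 ← R3 − (11/6)·R2: [0, 0, 4, 64/3, -41/6]
R4 ← R4 + (7/3)·R2: [0, 0, -4, -76/3, 10/3]
R5 ← R5 − (2)·R2: [0, 0, 0, 8, -7]
R6 ← R6 − R2: [0, 0, 3, 10, 2]
R4 ← R4 + R3: [0, 0, 0, -4, -7/2]
R6 ← R6 − (3/4)·R3: [0, 0, 0, -6, 57/8]
R5 ← R5 + (2)·R4: [0, 0, 0, 0, -14]
R6 ← R6 − (3/2)·R4: [0, 0, 0, 0, 99/8]
R6 ← R6 + (99/112)·R5: [0, 0, 0, 0, 0]
The echelon form has 5 nonzero rows; the last pivot sits in the augmented column, so rank(A) = 4 but rank([A|b]) = 5.
Since the ranks differ, the system is inconsistent.
It has no solutions.

0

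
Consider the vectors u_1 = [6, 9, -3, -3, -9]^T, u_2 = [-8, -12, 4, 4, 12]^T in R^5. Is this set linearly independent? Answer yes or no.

no

Form the matrix with these vectors as rows and row reduce.
R2 ← R2 + (4/3)·R1: [0, 0, 0, 0, 0]
1 nonzero row, so the 2 vectors span a space of dimension 1.
Since 1 < 2, the vectors are linearly dependent.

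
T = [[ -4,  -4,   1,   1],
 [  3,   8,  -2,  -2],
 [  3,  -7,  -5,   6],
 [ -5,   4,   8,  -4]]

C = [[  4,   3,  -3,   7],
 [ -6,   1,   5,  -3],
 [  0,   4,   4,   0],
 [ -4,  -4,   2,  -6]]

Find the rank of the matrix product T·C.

4

First compute TC:
[[  4, -16,  -2, -22],
 [-28,  17,  19,   9],
 [ 30, -42, -52,   6],
 [-28,  37,  59, -23]]
Now row reduce the product.
R2 ← R2 + (7)·R1: [0, -95, 5, -145]
R3 ← R3 − (15/2)·R1: [0, 78, -37, 171]
R4 ← R4 + (7)·R1: [0, -75, 45, -177]
R3 ← R3 + (78/95)·R2: [0, 0, -625/19, 987/19]
R4 ← R4 − (15/19)·R2: [0, 0, 780/19, -1188/19]
R4 ← R4 + (156/125)·R3: [0, 0, 0, 288/125]
4 nonzero rows, so rank(TC) = 4.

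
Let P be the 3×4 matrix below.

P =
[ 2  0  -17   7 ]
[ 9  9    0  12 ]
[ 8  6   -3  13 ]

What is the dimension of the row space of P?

Row reduce to echelon form.
R2 ← R2 − (9/2)·R1: [0, 9, 153/2, -39/2]
R3 ← R3 − (4)·R1: [0, 6, 65, -15]
R3 ← R3 − (2/3)·R2: [0, 0, 14, -2]
Echelon form has 3 nonzero rows, so rank(P) = 3.
The row space has dimension equal to the rank: 3.

3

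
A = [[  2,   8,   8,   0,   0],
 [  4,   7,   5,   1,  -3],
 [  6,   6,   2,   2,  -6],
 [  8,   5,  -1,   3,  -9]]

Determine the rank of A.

2

Row reduce to echelon form.
R2 ← R2 − (2)·R1: [0, -9, -11, 1, -3]
R3 ← R3 − (3)·R1: [0, -18, -22, 2, -6]
R4 ← R4 − (4)·R1: [0, -27, -33, 3, -9]
R3 ← R3 − (2)·R2: [0, 0, 0, 0, 0]
R4 ← R4 − (3)·R2: [0, 0, 0, 0, 0]
Echelon form has 2 nonzero rows, so rank(A) = 2.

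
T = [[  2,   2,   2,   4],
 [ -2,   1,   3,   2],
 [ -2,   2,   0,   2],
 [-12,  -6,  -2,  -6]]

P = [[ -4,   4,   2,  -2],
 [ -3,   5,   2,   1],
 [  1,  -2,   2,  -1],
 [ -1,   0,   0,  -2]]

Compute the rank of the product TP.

4

First compute TP:
[[-16,  14,  12, -12],
 [  6,  -9,   4,  -2],
 [  0,   2,   0,   2],
 [ 70, -74, -40,  32]]
Now row reduce the product.
R2 ← R2 + (3/8)·R1: [0, -15/4, 17/2, -13/2]
R4 ← R4 + (35/8)·R1: [0, -51/4, 25/2, -41/2]
R3 ← R3 + (8/15)·R2: [0, 0, 68/15, -22/15]
R4 ← R4 − (17/5)·R2: [0, 0, -82/5, 8/5]
R4 ← R4 + (123/34)·R3: [0, 0, 0, -63/17]
4 nonzero rows, so rank(TP) = 4.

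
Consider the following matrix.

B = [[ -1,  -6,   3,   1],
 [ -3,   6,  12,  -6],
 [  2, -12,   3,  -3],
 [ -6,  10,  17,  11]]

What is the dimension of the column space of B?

Row reduce to echelon form.
R2 ← R2 − (3)·R1: [0, 24, 3, -9]
R3 ← R3 + (2)·R1: [0, -24, 9, -1]
R4 ← R4 − (6)·R1: [0, 46, -1, 5]
R3 ← R3 + R2: [0, 0, 12, -10]
R4 ← R4 − (23/12)·R2: [0, 0, -27/4, 89/4]
R4 ← R4 + (9/16)·R3: [0, 0, 0, 133/8]
Echelon form has 4 nonzero rows, so rank(B) = 4.
The column space has dimension equal to the rank: 4.

4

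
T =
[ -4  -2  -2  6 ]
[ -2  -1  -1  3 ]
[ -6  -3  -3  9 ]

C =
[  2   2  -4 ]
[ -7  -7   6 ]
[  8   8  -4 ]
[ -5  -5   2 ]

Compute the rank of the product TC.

1

First compute TC:
[[-40, -40,  24],
 [-20, -20,  12],
 [-60, -60,  36]]
Now row reduce the product.
R2 ← R2 − (1/2)·R1: [0, 0, 0]
R3 ← R3 − (3/2)·R1: [0, 0, 0]
1 nonzero row, so rank(TC) = 1.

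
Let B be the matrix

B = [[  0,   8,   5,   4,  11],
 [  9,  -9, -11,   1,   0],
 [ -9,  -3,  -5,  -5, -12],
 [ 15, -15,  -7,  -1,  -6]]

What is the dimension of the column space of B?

Row reduce to echelon form.
Swap R1 ↔ R2
R3 ← R3 + R1: [0, -12, -16, -4, -12]
R4 ← R4 − (5/3)·R1: [0, 0, 34/3, -8/3, -6]
R3 ← R3 + (3/2)·R2: [0, 0, -17/2, 2, 9/2]
R4 ← R4 + (4/3)·R3: [0, 0, 0, 0, 0]
Echelon form has 3 nonzero rows, so rank(B) = 3.
The column space has dimension equal to the rank: 3.

3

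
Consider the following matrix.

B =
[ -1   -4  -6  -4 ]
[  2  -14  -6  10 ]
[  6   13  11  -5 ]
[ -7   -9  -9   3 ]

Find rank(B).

Row reduce to echelon form.
R2 ← R2 + (2)·R1: [0, -22, -18, 2]
R3 ← R3 + (6)·R1: [0, -11, -25, -29]
R4 ← R4 − (7)·R1: [0, 19, 33, 31]
R3 ← R3 − (1/2)·R2: [0, 0, -16, -30]
R4 ← R4 + (19/22)·R2: [0, 0, 192/11, 360/11]
R4 ← R4 + (12/11)·R3: [0, 0, 0, 0]
Echelon form has 3 nonzero rows, so rank(B) = 3.

3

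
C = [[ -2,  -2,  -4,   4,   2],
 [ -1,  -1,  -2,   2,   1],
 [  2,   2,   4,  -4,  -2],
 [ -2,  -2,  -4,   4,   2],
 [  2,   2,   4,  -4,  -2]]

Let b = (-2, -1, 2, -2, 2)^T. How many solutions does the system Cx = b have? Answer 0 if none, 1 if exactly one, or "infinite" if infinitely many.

infinite

Row reduce the augmented matrix [C | b].
R2 ← R2 − (1/2)·R1: [0, 0, 0, 0, 0, 0]
R3 ← R3 + R1: [0, 0, 0, 0, 0, 0]
R4 ← R4 − R1: [0, 0, 0, 0, 0, 0]
R5 ← R5 + R1: [0, 0, 0, 0, 0, 0]
The echelon form has 1 nonzero rows, and every pivot lies in the first 5 columns, so rank(C) = rank([C|b]) = 1.
The system is consistent.
rank = 1 < 5 unknowns, so there are infinitely many solutions.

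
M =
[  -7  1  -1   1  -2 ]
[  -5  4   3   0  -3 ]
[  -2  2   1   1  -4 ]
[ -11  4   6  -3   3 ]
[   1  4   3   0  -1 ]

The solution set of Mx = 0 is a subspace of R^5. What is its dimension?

Row reduce to echelon form.
R2 ← R2 − (5/7)·R1: [0, 23/7, 26/7, -5/7, -11/7]
R3 ← R3 − (2/7)·R1: [0, 12/7, 9/7, 5/7, -24/7]
R4 ← R4 − (11/7)·R1: [0, 17/7, 53/7, -32/7, 43/7]
R5 ← R5 + (1/7)·R1: [0, 29/7, 20/7, 1/7, -9/7]
R3 ← R3 − (12/23)·R2: [0, 0, -15/23, 25/23, -60/23]
R4 ← R4 − (17/23)·R2: [0, 0, 111/23, -93/23, 168/23]
R5 ← R5 − (29/23)·R2: [0, 0, -42/23, 24/23, 16/23]
R4 ← R4 + (37/5)·R3: [0, 0, 0, 4, -12]
R5 ← R5 − (14/5)·R3: [0, 0, 0, -2, 8]
R5 ← R5 + (1/2)·R4: [0, 0, 0, 0, 2]
5 nonzero rows, so rank(M) = 5.
M has 5 columns; by rank–nullity, nullity = 5 − 5 = 0.

0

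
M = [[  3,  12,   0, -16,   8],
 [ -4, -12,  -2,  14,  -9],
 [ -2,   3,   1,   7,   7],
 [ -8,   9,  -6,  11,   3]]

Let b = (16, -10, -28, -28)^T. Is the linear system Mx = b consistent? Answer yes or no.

yes

Row reduce the augmented matrix [M | b].
R2 ← R2 + (4/3)·R1: [0, 4, -2, -22/3, 5/3, 34/3]
R3 ← R3 + (2/3)·R1: [0, 11, 1, -11/3, 37/3, -52/3]
R4 ← R4 + (8/3)·R1: [0, 41, -6, -95/3, 73/3, 44/3]
R3 ← R3 − (11/4)·R2: [0, 0, 13/2, 33/2, 31/4, -97/2]
R4 ← R4 − (41/4)·R2: [0, 0, 29/2, 87/2, 29/4, -203/2]
R4 ← R4 − (29/13)·R3: [0, 0, 0, 87/13, -261/26, 87/13]
The echelon form has 4 nonzero rows, and every pivot lies in the first 5 columns, so rank(M) = rank([M|b]) = 4.
The system is consistent.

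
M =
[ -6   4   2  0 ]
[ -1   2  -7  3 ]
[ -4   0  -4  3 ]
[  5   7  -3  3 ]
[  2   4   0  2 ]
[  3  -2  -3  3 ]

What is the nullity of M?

0

Row reduce to echelon form.
R2 ← R2 − (1/6)·R1: [0, 4/3, -22/3, 3]
R3 ← R3 − (2/3)·R1: [0, -8/3, -16/3, 3]
R4 ← R4 + (5/6)·R1: [0, 31/3, -4/3, 3]
R5 ← R5 + (1/3)·R1: [0, 16/3, 2/3, 2]
R6 ← R6 + (1/2)·R1: [0, 0, -2, 3]
R3 ← R3 + (2)·R2: [0, 0, -20, 9]
R4 ← R4 − (31/4)·R2: [0, 0, 111/2, -81/4]
R5 ← R5 − (4)·R2: [0, 0, 30, -10]
R4 ← R4 + (111/40)·R3: [0, 0, 0, 189/40]
R5 ← R5 + (3/2)·R3: [0, 0, 0, 7/2]
R6 ← R6 − (1/10)·R3: [0, 0, 0, 21/10]
R5 ← R5 − (20/27)·R4: [0, 0, 0, 0]
R6 ← R6 − (4/9)·R4: [0, 0, 0, 0]
4 nonzero rows, so rank(M) = 4.
M has 4 columns; by rank–nullity, nullity = 4 − 4 = 0.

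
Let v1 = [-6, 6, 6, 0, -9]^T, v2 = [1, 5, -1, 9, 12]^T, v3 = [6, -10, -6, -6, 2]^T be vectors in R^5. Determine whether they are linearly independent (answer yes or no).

no

Form the matrix with these vectors as rows and row reduce.
R2 ← R2 + (1/6)·R1: [0, 6, 0, 9, 21/2]
R3 ← R3 + R1: [0, -4, 0, -6, -7]
R3 ← R3 + (2/3)·R2: [0, 0, 0, 0, 0]
2 nonzero rows, so the 3 vectors span a space of dimension 2.
Since 2 < 3, the vectors are linearly dependent.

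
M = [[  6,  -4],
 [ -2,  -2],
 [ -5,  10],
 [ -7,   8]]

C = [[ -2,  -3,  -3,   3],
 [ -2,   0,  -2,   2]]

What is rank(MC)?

First compute MC:
[[ -4, -18, -10,  10],
 [  8,   6,  10, -10],
 [-10,  15,  -5,   5],
 [ -2,  21,   5,  -5]]
Now row reduce the product.
R2 ← R2 + (2)·R1: [0, -30, -10, 10]
R3 ← R3 − (5/2)·R1: [0, 60, 20, -20]
R4 ← R4 − (1/2)·R1: [0, 30, 10, -10]
R3 ← R3 + (2)·R2: [0, 0, 0, 0]
R4 ← R4 + R2: [0, 0, 0, 0]
2 nonzero rows, so rank(MC) = 2.

2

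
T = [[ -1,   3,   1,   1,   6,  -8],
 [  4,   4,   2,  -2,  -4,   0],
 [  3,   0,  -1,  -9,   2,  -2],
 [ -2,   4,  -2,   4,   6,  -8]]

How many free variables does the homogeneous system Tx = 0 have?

2

Row reduce to echelon form.
R2 ← R2 + (4)·R1: [0, 16, 6, 2, 20, -32]
R3 ← R3 + (3)·R1: [0, 9, 2, -6, 20, -26]
R4 ← R4 − (2)·R1: [0, -2, -4, 2, -6, 8]
R3 ← R3 − (9/16)·R2: [0, 0, -11/8, -57/8, 35/4, -8]
R4 ← R4 + (1/8)·R2: [0, 0, -13/4, 9/4, -7/2, 4]
R4 ← R4 − (26/11)·R3: [0, 0, 0, 210/11, -266/11, 252/11]
4 nonzero rows, so rank(T) = 4.
T has 6 columns; by rank–nullity, nullity = 6 − 4 = 2.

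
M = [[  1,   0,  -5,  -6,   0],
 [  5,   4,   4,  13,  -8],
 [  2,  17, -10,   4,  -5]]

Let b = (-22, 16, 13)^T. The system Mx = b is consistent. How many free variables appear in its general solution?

Row reduce the augmented matrix [M | b].
R2 ← R2 − (5)·R1: [0, 4, 29, 43, -8, 126]
R3 ← R3 − (2)·R1: [0, 17, 0, 16, -5, 57]
R3 ← R3 − (17/4)·R2: [0, 0, -493/4, -667/4, 29, -957/2]
The echelon form has 3 nonzero rows, and every pivot lies in the first 5 columns, so rank(M) = rank([M|b]) = 3.
The system is consistent.
Free variables = (unknowns) − (rank) = 5 − 3 = 2.

2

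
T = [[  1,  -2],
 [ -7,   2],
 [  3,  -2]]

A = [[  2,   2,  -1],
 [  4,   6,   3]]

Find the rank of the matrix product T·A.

First compute TA:
[[ -6, -10,  -7],
 [ -6,  -2,  13],
 [ -2,  -6,  -9]]
Now row reduce the product.
R2 ← R2 − R1: [0, 8, 20]
R3 ← R3 − (1/3)·R1: [0, -8/3, -20/3]
R3 ← R3 + (1/3)·R2: [0, 0, 0]
2 nonzero rows, so rank(TA) = 2.

2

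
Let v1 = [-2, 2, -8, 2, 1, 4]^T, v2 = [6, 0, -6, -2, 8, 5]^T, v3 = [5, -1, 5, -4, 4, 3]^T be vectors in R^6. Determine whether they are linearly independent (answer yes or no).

Form the matrix with these vectors as rows and row reduce.
R2 ← R2 + (3)·R1: [0, 6, -30, 4, 11, 17]
R3 ← R3 + (5/2)·R1: [0, 4, -15, 1, 13/2, 13]
R3 ← R3 − (2/3)·R2: [0, 0, 5, -5/3, -5/6, 5/3]
3 nonzero rows, so the 3 vectors span a space of dimension 3.
Since 3 = 3, the vectors are linearly independent.

yes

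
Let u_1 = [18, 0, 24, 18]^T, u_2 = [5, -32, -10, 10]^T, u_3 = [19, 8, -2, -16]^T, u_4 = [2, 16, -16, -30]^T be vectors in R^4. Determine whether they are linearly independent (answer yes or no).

yes

Form the matrix with these vectors as rows and row reduce.
R2 ← R2 − (5/18)·R1: [0, -32, -50/3, 5]
R3 ← R3 − (19/18)·R1: [0, 8, -82/3, -35]
R4 ← R4 − (1/9)·R1: [0, 16, -56/3, -32]
R3 ← R3 + (1/4)·R2: [0, 0, -63/2, -135/4]
R4 ← R4 + (1/2)·R2: [0, 0, -27, -59/2]
R4 ← R4 − (6/7)·R3: [0, 0, 0, -4/7]
4 nonzero rows, so the 4 vectors span a space of dimension 4.
Since 4 = 4, the vectors are linearly independent.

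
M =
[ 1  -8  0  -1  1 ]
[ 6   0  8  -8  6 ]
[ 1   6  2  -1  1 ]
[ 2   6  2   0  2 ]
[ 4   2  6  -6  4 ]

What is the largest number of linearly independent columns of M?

Row reduce to echelon form.
R2 ← R2 − (6)·R1: [0, 48, 8, -2, 0]
R3 ← R3 − R1: [0, 14, 2, 0, 0]
R4 ← R4 − (2)·R1: [0, 22, 2, 2, 0]
R5 ← R5 − (4)·R1: [0, 34, 6, -2, 0]
R3 ← R3 − (7/24)·R2: [0, 0, -1/3, 7/12, 0]
R4 ← R4 − (11/24)·R2: [0, 0, -5/3, 35/12, 0]
R5 ← R5 − (17/24)·R2: [0, 0, 1/3, -7/12, 0]
R4 ← R4 − (5)·R3: [0, 0, 0, 0, 0]
R5 ← R5 + R3: [0, 0, 0, 0, 0]
Echelon form has 3 nonzero rows, so rank(M) = 3.
The rank gives the maximum number of linearly independent columns: 3.

3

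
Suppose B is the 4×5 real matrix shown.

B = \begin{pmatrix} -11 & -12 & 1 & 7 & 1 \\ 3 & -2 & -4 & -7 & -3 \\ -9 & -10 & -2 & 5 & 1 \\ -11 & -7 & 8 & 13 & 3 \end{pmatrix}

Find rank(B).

Row reduce to echelon form.
R2 ← R2 + (3/11)·R1: [0, -58/11, -41/11, -56/11, -30/11]
R3 ← R3 − (9/11)·R1: [0, -2/11, -31/11, -8/11, 2/11]
R4 ← R4 − R1: [0, 5, 7, 6, 2]
R3 ← R3 − (1/29)·R2: [0, 0, -78/29, -16/29, 8/29]
R4 ← R4 + (55/58)·R2: [0, 0, 201/58, 34/29, -17/29]
R4 ← R4 + (67/52)·R3: [0, 0, 0, 6/13, -3/13]
Echelon form has 4 nonzero rows, so rank(B) = 4.

4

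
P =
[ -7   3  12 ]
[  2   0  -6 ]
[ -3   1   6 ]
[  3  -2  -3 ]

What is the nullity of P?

Row reduce to echelon form.
R2 ← R2 + (2/7)·R1: [0, 6/7, -18/7]
R3 ← R3 − (3/7)·R1: [0, -2/7, 6/7]
R4 ← R4 + (3/7)·R1: [0, -5/7, 15/7]
R3 ← R3 + (1/3)·R2: [0, 0, 0]
R4 ← R4 + (5/6)·R2: [0, 0, 0]
2 nonzero rows, so rank(P) = 2.
P has 3 columns; by rank–nullity, nullity = 3 − 2 = 1.

1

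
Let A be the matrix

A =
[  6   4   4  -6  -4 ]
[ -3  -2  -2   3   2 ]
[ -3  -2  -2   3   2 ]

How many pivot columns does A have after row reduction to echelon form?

Row reduce to echelon form.
R2 ← R2 + (1/2)·R1: [0, 0, 0, 0, 0]
R3 ← R3 + (1/2)·R1: [0, 0, 0, 0, 0]
Echelon form has 1 nonzero row, so rank(A) = 1.
Each nonzero row contributes one pivot column: 1 pivot columns.

1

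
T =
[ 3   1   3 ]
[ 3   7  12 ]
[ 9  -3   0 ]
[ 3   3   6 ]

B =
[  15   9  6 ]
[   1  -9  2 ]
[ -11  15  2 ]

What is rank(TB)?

2

First compute TB:
[[ 13,  63,  26],
 [-80, 144,  56],
 [132, 108,  48],
 [-18,  90,  36]]
Now row reduce the product.
R2 ← R2 + (80/13)·R1: [0, 6912/13, 216]
R3 ← R3 − (132/13)·R1: [0, -6912/13, -216]
R4 ← R4 + (18/13)·R1: [0, 2304/13, 72]
R3 ← R3 + R2: [0, 0, 0]
R4 ← R4 − (1/3)·R2: [0, 0, 0]
2 nonzero rows, so rank(TB) = 2.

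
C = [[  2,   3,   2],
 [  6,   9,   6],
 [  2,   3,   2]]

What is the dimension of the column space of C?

1

Row reduce to echelon form.
R2 ← R2 − (3)·R1: [0, 0, 0]
R3 ← R3 − R1: [0, 0, 0]
Echelon form has 1 nonzero row, so rank(C) = 1.
The column space has dimension equal to the rank: 1.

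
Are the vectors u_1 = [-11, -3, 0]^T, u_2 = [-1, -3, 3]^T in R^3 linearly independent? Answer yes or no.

Form the matrix with these vectors as rows and row reduce.
R2 ← R2 − (1/11)·R1: [0, -30/11, 3]
2 nonzero rows, so the 2 vectors span a space of dimension 2.
Since 2 = 2, the vectors are linearly independent.

yes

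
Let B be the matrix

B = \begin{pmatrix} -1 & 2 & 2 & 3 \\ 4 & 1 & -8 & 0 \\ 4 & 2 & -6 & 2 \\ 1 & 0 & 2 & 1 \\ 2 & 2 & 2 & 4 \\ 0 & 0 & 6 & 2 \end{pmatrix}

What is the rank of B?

3

Row reduce to echelon form.
R2 ← R2 + (4)·R1: [0, 9, 0, 12]
R3 ← R3 + (4)·R1: [0, 10, 2, 14]
R4 ← R4 + R1: [0, 2, 4, 4]
R5 ← R5 + (2)·R1: [0, 6, 6, 10]
R3 ← R3 − (10/9)·R2: [0, 0, 2, 2/3]
R4 ← R4 − (2/9)·R2: [0, 0, 4, 4/3]
R5 ← R5 − (2/3)·R2: [0, 0, 6, 2]
R4 ← R4 − (2)·R3: [0, 0, 0, 0]
R5 ← R5 − (3)·R3: [0, 0, 0, 0]
R6 ← R6 − (3)·R3: [0, 0, 0, 0]
Echelon form has 3 nonzero rows, so rank(B) = 3.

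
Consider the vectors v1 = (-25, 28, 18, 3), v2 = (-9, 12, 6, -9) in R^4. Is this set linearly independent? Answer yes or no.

Form the matrix with these vectors as rows and row reduce.
R2 ← R2 − (9/25)·R1: [0, 48/25, -12/25, -252/25]
2 nonzero rows, so the 2 vectors span a space of dimension 2.
Since 2 = 2, the vectors are linearly independent.

yes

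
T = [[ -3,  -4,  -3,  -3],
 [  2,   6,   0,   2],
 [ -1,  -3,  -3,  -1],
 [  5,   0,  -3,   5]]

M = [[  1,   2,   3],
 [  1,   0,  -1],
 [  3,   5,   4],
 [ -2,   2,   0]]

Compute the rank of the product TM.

First compute TM:
[[-10, -27, -17],
 [  4,   8,   0],
 [-11, -19, -12],
 [-14,   5,   3]]
Now row reduce the product.
R2 ← R2 + (2/5)·R1: [0, -14/5, -34/5]
R3 ← R3 − (11/10)·R1: [0, 107/10, 67/10]
R4 ← R4 − (7/5)·R1: [0, 214/5, 134/5]
R3 ← R3 + (107/28)·R2: [0, 0, -135/7]
R4 ← R4 + (107/7)·R2: [0, 0, -540/7]
R4 ← R4 − (4)·R3: [0, 0, 0]
3 nonzero rows, so rank(TM) = 3.

3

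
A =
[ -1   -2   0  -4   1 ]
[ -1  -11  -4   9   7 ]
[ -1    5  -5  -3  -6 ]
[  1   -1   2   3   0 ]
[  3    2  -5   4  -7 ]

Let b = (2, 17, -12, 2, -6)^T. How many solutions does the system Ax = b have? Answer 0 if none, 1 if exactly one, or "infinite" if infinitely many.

1

Row reduce the augmented matrix [A | b].
R2 ← R2 − R1: [0, -9, -4, 13, 6, 15]
R3 ← R3 − R1: [0, 7, -5, 1, -7, -14]
R4 ← R4 + R1: [0, -3, 2, -1, 1, 4]
R5 ← R5 + (3)·R1: [0, -4, -5, -8, -4, 0]
R3 ← R3 + (7/9)·R2: [0, 0, -73/9, 100/9, -7/3, -7/3]
R4 ← R4 − (1/3)·R2: [0, 0, 10/3, -16/3, -1, -1]
R5 ← R5 − (4/9)·R2: [0, 0, -29/9, -124/9, -20/3, -20/3]
R4 ← R4 + (30/73)·R3: [0, 0, 0, -56/73, -143/73, -143/73]
R5 ← R5 − (29/73)·R3: [0, 0, 0, -1328/73, -419/73, -419/73]
R5 ← R5 − (166/7)·R4: [0, 0, 0, 0, 285/7, 285/7]
The echelon form has 5 nonzero rows, and every pivot lies in the first 5 columns, so rank(A) = rank([A|b]) = 5.
The system is consistent.
rank = 5 = number of unknowns, so the solution is unique.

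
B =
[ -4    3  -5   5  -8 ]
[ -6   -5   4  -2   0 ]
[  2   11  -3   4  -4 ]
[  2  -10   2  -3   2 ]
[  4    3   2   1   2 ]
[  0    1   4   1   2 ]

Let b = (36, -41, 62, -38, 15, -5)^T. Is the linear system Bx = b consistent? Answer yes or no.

Row reduce the augmented matrix [B | b].
R2 ← R2 − (3/2)·R1: [0, -19/2, 23/2, -19/2, 12, -95]
R3 ← R3 + (1/2)·R1: [0, 25/2, -11/2, 13/2, -8, 80]
R4 ← R4 + (1/2)·R1: [0, -17/2, -1/2, -1/2, -2, -20]
R5 ← R5 + R1: [0, 6, -3, 6, -6, 51]
R3 ← R3 + (25/19)·R2: [0, 0, 183/19, -6, 148/19, -45]
R4 ← R4 − (17/19)·R2: [0, 0, -205/19, 8, -242/19, 65]
R5 ← R5 + (12/19)·R2: [0, 0, 81/19, 0, 30/19, -9]
R6 ← R6 + (2/19)·R2: [0, 0, 99/19, 0, 62/19, -15]
R4 ← R4 + (205/183)·R3: [0, 0, 0, 78/61, -734/183, 890/61]
R5 ← R5 − (27/61)·R3: [0, 0, 0, 162/61, -114/61, 666/61]
R6 ← R6 − (33/61)·R3: [0, 0, 0, 198/61, -58/61, 570/61]
R5 ← R5 − (27/13)·R4: [0, 0, 0, 0, 84/13, -252/13]
R6 ← R6 − (33/13)·R4: [0, 0, 0, 0, 120/13, -360/13]
R6 ← R6 − (10/7)·R5: [0, 0, 0, 0, 0, 0]
The echelon form has 5 nonzero rows, and every pivot lies in the first 5 columns, so rank(B) = rank([B|b]) = 5.
The system is consistent.

yes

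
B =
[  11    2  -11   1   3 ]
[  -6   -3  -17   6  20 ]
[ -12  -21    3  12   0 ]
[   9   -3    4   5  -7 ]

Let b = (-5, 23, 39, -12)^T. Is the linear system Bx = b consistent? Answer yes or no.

Row reduce the augmented matrix [B | b].
R2 ← R2 + (6/11)·R1: [0, -21/11, -23, 72/11, 238/11, 223/11]
R3 ← R3 + (12/11)·R1: [0, -207/11, -9, 144/11, 36/11, 369/11]
R4 ← R4 − (9/11)·R1: [0, -51/11, 13, 46/11, -104/11, -87/11]
R3 ← R3 − (69/7)·R2: [0, 0, 1524/7, -360/7, -210, -1164/7]
R4 ← R4 − (17/7)·R2: [0, 0, 482/7, -82/7, -62, -400/7]
R4 ← R4 − (241/762)·R3: [0, 0, 0, 578/127, 561/127, -578/127]
The echelon form has 4 nonzero rows, and every pivot lies in the first 5 columns, so rank(B) = rank([B|b]) = 4.
The system is consistent.

yes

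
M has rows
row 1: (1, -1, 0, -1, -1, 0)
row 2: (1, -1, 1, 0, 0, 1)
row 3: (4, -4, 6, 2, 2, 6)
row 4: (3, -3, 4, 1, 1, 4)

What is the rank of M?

Row reduce to echelon form.
R2 ← R2 − R1: [0, 0, 1, 1, 1, 1]
R3 ← R3 − (4)·R1: [0, 0, 6, 6, 6, 6]
R4 ← R4 − (3)·R1: [0, 0, 4, 4, 4, 4]
R3 ← R3 − (6)·R2: [0, 0, 0, 0, 0, 0]
R4 ← R4 − (4)·R2: [0, 0, 0, 0, 0, 0]
Echelon form has 2 nonzero rows, so rank(M) = 2.

2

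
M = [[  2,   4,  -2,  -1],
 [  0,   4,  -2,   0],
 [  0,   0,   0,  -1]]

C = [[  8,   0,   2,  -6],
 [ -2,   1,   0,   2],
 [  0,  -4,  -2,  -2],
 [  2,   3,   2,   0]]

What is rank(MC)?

First compute MC:
[[  6,   9,   6,   0],
 [ -8,  12,   4,  12],
 [ -2,  -3,  -2,   0]]
Now row reduce the product.
R2 ← R2 + (4/3)·R1: [0, 24, 12, 12]
R3 ← R3 + (1/3)·R1: [0, 0, 0, 0]
2 nonzero rows, so rank(MC) = 2.

2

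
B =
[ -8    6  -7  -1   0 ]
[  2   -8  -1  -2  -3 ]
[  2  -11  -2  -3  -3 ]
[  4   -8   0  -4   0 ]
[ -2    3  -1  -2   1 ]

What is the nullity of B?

Row reduce to echelon form.
R2 ← R2 + (1/4)·R1: [0, -13/2, -11/4, -9/4, -3]
R3 ← R3 + (1/4)·R1: [0, -19/2, -15/4, -13/4, -3]
R4 ← R4 + (1/2)·R1: [0, -5, -7/2, -9/2, 0]
R5 ← R5 − (1/4)·R1: [0, 3/2, 3/4, -7/4, 1]
R3 ← R3 − (19/13)·R2: [0, 0, 7/26, 1/26, 18/13]
R4 ← R4 − (10/13)·R2: [0, 0, -18/13, -36/13, 30/13]
R5 ← R5 + (3/13)·R2: [0, 0, 3/26, -59/26, 4/13]
R4 ← R4 + (36/7)·R3: [0, 0, 0, -18/7, 66/7]
R5 ← R5 − (3/7)·R3: [0, 0, 0, -16/7, -2/7]
R5 ← R5 − (8/9)·R4: [0, 0, 0, 0, -26/3]
5 nonzero rows, so rank(B) = 5.
B has 5 columns; by rank–nullity, nullity = 5 − 5 = 0.

0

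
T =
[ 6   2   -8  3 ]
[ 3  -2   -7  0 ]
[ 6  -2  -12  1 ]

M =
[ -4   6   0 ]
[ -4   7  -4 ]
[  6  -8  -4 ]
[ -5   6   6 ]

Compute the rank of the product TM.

2

First compute TM:
[[-95, 132,  42],
 [-46,  60,  36],
 [-93, 124,  62]]
Now row reduce the product.
R2 ← R2 − (46/95)·R1: [0, -372/95, 1488/95]
R3 ← R3 − (93/95)·R1: [0, -496/95, 1984/95]
R3 ← R3 − (4/3)·R2: [0, 0, 0]
2 nonzero rows, so rank(TM) = 2.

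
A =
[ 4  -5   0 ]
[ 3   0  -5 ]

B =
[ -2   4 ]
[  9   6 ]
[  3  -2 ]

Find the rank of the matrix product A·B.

2

First compute AB:
[[-53, -14],
 [-21,  22]]
Now row reduce the product.
R2 ← R2 − (21/53)·R1: [0, 1460/53]
2 nonzero rows, so rank(AB) = 2.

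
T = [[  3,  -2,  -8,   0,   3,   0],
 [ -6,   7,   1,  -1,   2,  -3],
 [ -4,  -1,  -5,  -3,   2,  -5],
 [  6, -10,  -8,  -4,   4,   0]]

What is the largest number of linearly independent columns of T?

Row reduce to echelon form.
R2 ← R2 + (2)·R1: [0, 3, -15, -1, 8, -3]
R3 ← R3 + (4/3)·R1: [0, -11/3, -47/3, -3, 6, -5]
R4 ← R4 − (2)·R1: [0, -6, 8, -4, -2, 0]
R3 ← R3 + (11/9)·R2: [0, 0, -34, -38/9, 142/9, -26/3]
R4 ← R4 + (2)·R2: [0, 0, -22, -6, 14, -6]
R4 ← R4 − (11/17)·R3: [0, 0, 0, -500/153, 580/153, -20/51]
Echelon form has 4 nonzero rows, so rank(T) = 4.
The rank gives the maximum number of linearly independent columns: 4.

4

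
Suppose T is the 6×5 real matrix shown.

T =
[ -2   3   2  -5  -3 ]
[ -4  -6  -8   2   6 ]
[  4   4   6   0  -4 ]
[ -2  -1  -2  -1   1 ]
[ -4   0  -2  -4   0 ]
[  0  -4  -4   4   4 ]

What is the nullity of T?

3

Row reduce to echelon form.
R2 ← R2 − (2)·R1: [0, -12, -12, 12, 12]
R3 ← R3 + (2)·R1: [0, 10, 10, -10, -10]
R4 ← R4 − R1: [0, -4, -4, 4, 4]
R5 ← R5 − (2)·R1: [0, -6, -6, 6, 6]
R3 ← R3 + (5/6)·R2: [0, 0, 0, 0, 0]
R4 ← R4 − (1/3)·R2: [0, 0, 0, 0, 0]
R5 ← R5 − (1/2)·R2: [0, 0, 0, 0, 0]
R6 ← R6 − (1/3)·R2: [0, 0, 0, 0, 0]
2 nonzero rows, so rank(T) = 2.
T has 5 columns; by rank–nullity, nullity = 5 − 2 = 3.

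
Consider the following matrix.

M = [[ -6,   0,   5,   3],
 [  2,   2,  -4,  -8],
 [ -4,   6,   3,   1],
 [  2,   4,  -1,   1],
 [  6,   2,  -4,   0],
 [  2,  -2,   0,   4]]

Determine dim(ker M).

1

Row reduce to echelon form.
R2 ← R2 + (1/3)·R1: [0, 2, -7/3, -7]
R3 ← R3 − (2/3)·R1: [0, 6, -1/3, -1]
R4 ← R4 + (1/3)·R1: [0, 4, 2/3, 2]
R5 ← R5 + R1: [0, 2, 1, 3]
R6 ← R6 + (1/3)·R1: [0, -2, 5/3, 5]
R3 ← R3 − (3)·R2: [0, 0, 20/3, 20]
R4 ← R4 − (2)·R2: [0, 0, 16/3, 16]
R5 ← R5 − R2: [0, 0, 10/3, 10]
R6 ← R6 + R2: [0, 0, -2/3, -2]
R4 ← R4 − (4/5)·R3: [0, 0, 0, 0]
R5 ← R5 − (1/2)·R3: [0, 0, 0, 0]
R6 ← R6 + (1/10)·R3: [0, 0, 0, 0]
3 nonzero rows, so rank(M) = 3.
M has 4 columns; by rank–nullity, nullity = 4 − 3 = 1.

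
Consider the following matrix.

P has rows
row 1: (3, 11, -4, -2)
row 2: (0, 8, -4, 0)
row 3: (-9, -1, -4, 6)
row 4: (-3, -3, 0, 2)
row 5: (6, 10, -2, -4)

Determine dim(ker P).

2

Row reduce to echelon form.
R3 ← R3 + (3)·R1: [0, 32, -16, 0]
R4 ← R4 + R1: [0, 8, -4, 0]
R5 ← R5 − (2)·R1: [0, -12, 6, 0]
R3 ← R3 − (4)·R2: [0, 0, 0, 0]
R4 ← R4 − R2: [0, 0, 0, 0]
R5 ← R5 + (3/2)·R2: [0, 0, 0, 0]
2 nonzero rows, so rank(P) = 2.
P has 4 columns; by rank–nullity, nullity = 4 − 2 = 2.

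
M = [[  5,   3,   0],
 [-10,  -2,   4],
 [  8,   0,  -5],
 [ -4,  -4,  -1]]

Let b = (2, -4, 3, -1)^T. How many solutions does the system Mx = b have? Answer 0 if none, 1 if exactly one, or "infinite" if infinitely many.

1

Row reduce the augmented matrix [M | b].
R2 ← R2 + (2)·R1: [0, 4, 4, 0]
R3 ← R3 − (8/5)·R1: [0, -24/5, -5, -1/5]
R4 ← R4 + (4/5)·R1: [0, -8/5, -1, 3/5]
R3 ← R3 + (6/5)·R2: [0, 0, -1/5, -1/5]
R4 ← R4 + (2/5)·R2: [0, 0, 3/5, 3/5]
R4 ← R4 + (3)·R3: [0, 0, 0, 0]
The echelon form has 3 nonzero rows, and every pivot lies in the first 3 columns, so rank(M) = rank([M|b]) = 3.
The system is consistent.
rank = 3 = number of unknowns, so the solution is unique.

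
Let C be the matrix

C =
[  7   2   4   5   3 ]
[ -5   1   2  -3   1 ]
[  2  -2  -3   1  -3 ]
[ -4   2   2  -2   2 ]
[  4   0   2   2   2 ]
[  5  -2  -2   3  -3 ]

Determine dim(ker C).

Row reduce to echelon form.
R2 ← R2 + (5/7)·R1: [0, 17/7, 34/7, 4/7, 22/7]
R3 ← R3 − (2/7)·R1: [0, -18/7, -29/7, -3/7, -27/7]
R4 ← R4 + (4/7)·R1: [0, 22/7, 30/7, 6/7, 26/7]
R5 ← R5 − (4/7)·R1: [0, -8/7, -2/7, -6/7, 2/7]
R6 ← R6 − (5/7)·R1: [0, -24/7, -34/7, -4/7, -36/7]
R3 ← R3 + (18/17)·R2: [0, 0, 1, 3/17, -9/17]
R4 ← R4 − (22/17)·R2: [0, 0, -2, 2/17, -6/17]
R5 ← R5 + (8/17)·R2: [0, 0, 2, -10/17, 30/17]
R6 ← R6 + (24/17)·R2: [0, 0, 2, 4/17, -12/17]
R4 ← R4 + (2)·R3: [0, 0, 0, 8/17, -24/17]
R5 ← R5 − (2)·R3: [0, 0, 0, -16/17, 48/17]
R6 ← R6 − (2)·R3: [0, 0, 0, -2/17, 6/17]
R5 ← R5 + (2)·R4: [0, 0, 0, 0, 0]
R6 ← R6 + (1/4)·R4: [0, 0, 0, 0, 0]
4 nonzero rows, so rank(C) = 4.
C has 5 columns; by rank–nullity, nullity = 5 − 4 = 1.

1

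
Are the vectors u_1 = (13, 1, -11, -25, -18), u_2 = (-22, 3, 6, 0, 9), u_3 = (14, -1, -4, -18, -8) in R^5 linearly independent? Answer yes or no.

Form the matrix with these vectors as rows and row reduce.
R2 ← R2 + (22/13)·R1: [0, 61/13, -164/13, -550/13, -279/13]
R3 ← R3 − (14/13)·R1: [0, -27/13, 102/13, 116/13, 148/13]
R3 ← R3 + (27/61)·R2: [0, 0, 138/61, -598/61, 115/61]
3 nonzero rows, so the 3 vectors span a space of dimension 3.
Since 3 = 3, the vectors are linearly independent.

yes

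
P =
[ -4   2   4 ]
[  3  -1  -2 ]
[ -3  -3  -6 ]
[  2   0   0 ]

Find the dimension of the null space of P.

Row reduce to echelon form.
R2 ← R2 + (3/4)·R1: [0, 1/2, 1]
R3 ← R3 − (3/4)·R1: [0, -9/2, -9]
R4 ← R4 + (1/2)·R1: [0, 1, 2]
R3 ← R3 + (9)·R2: [0, 0, 0]
R4 ← R4 − (2)·R2: [0, 0, 0]
2 nonzero rows, so rank(P) = 2.
P has 3 columns; by rank–nullity, nullity = 3 − 2 = 1.

1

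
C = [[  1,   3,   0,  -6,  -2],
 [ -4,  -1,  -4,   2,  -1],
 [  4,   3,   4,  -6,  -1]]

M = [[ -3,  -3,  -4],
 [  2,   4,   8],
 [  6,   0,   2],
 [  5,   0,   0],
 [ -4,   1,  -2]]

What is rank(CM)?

3

First compute CM:
[[-19,   7,  24],
 [  0,   7,   2],
 [ -8,  -1,  18]]
Now row reduce the product.
R3 ← R3 − (8/19)·R1: [0, -75/19, 150/19]
R3 ← R3 + (75/133)·R2: [0, 0, 1200/133]
3 nonzero rows, so rank(CM) = 3.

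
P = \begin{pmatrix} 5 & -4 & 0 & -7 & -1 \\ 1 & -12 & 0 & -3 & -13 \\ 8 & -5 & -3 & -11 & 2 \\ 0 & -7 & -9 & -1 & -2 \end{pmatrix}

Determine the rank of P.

3

Row reduce to echelon form.
R2 ← R2 − (1/5)·R1: [0, -56/5, 0, -8/5, -64/5]
R3 ← R3 − (8/5)·R1: [0, 7/5, -3, 1/5, 18/5]
R3 ← R3 + (1/8)·R2: [0, 0, -3, 0, 2]
R4 ← R4 − (5/8)·R2: [0, 0, -9, 0, 6]
R4 ← R4 − (3)·R3: [0, 0, 0, 0, 0]
Echelon form has 3 nonzero rows, so rank(P) = 3.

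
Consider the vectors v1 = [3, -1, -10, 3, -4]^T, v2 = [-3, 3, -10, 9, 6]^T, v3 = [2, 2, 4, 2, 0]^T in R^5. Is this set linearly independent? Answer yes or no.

yes

Form the matrix with these vectors as rows and row reduce.
R2 ← R2 + R1: [0, 2, -20, 12, 2]
R3 ← R3 − (2/3)·R1: [0, 8/3, 32/3, 0, 8/3]
R3 ← R3 − (4/3)·R2: [0, 0, 112/3, -16, 0]
3 nonzero rows, so the 3 vectors span a space of dimension 3.
Since 3 = 3, the vectors are linearly independent.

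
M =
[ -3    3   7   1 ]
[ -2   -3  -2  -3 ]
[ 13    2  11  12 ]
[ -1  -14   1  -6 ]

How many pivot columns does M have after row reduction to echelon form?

3

Row reduce to echelon form.
R2 ← R2 − (2/3)·R1: [0, -5, -20/3, -11/3]
R3 ← R3 + (13/3)·R1: [0, 15, 124/3, 49/3]
R4 ← R4 − (1/3)·R1: [0, -15, -4/3, -19/3]
R3 ← R3 + (3)·R2: [0, 0, 64/3, 16/3]
R4 ← R4 − (3)·R2: [0, 0, 56/3, 14/3]
R4 ← R4 − (7/8)·R3: [0, 0, 0, 0]
Echelon form has 3 nonzero rows, so rank(M) = 3.
Each nonzero row contributes one pivot column: 3 pivot columns.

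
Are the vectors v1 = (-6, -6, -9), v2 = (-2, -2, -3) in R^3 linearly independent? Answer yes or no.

Form the matrix with these vectors as rows and row reduce.
R2 ← R2 − (1/3)·R1: [0, 0, 0]
1 nonzero row, so the 2 vectors span a space of dimension 1.
Since 1 < 2, the vectors are linearly dependent.

no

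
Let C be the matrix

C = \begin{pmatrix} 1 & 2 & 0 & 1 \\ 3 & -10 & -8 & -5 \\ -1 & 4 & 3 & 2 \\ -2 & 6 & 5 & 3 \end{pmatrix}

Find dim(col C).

Row reduce to echelon form.
R2 ← R2 − (3)·R1: [0, -16, -8, -8]
R3 ← R3 + R1: [0, 6, 3, 3]
R4 ← R4 + (2)·R1: [0, 10, 5, 5]
R3 ← R3 + (3/8)·R2: [0, 0, 0, 0]
R4 ← R4 + (5/8)·R2: [0, 0, 0, 0]
Echelon form has 2 nonzero rows, so rank(C) = 2.
The column space has dimension equal to the rank: 2.

2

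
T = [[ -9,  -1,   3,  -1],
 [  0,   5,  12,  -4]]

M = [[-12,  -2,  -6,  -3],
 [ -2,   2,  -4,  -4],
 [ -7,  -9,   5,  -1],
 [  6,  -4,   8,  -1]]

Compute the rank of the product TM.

First compute TM:
[[ 83,  -7,  65,  29],
 [-118, -82,   8, -28]]
Now row reduce the product.
R2 ← R2 + (118/83)·R1: [0, -7632/83, 8334/83, 1098/83]
2 nonzero rows, so rank(TM) = 2.

2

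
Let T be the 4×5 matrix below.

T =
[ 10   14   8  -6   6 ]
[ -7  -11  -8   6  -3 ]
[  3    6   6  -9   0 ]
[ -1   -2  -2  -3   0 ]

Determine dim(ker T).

Row reduce to echelon form.
R2 ← R2 + (7/10)·R1: [0, -6/5, -12/5, 9/5, 6/5]
R3 ← R3 − (3/10)·R1: [0, 9/5, 18/5, -36/5, -9/5]
R4 ← R4 + (1/10)·R1: [0, -3/5, -6/5, -18/5, 3/5]
R3 ← R3 + (3/2)·R2: [0, 0, 0, -9/2, 0]
R4 ← R4 − (1/2)·R2: [0, 0, 0, -9/2, 0]
R4 ← R4 − R3: [0, 0, 0, 0, 0]
3 nonzero rows, so rank(T) = 3.
T has 5 columns; by rank–nullity, nullity = 5 − 3 = 2.

2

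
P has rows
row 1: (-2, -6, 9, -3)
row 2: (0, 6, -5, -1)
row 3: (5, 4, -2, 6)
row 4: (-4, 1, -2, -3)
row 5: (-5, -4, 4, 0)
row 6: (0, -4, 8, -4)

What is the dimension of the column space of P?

4

Row reduce to echelon form.
R3 ← R3 + (5/2)·R1: [0, -11, 41/2, -3/2]
R4 ← R4 − (2)·R1: [0, 13, -20, 3]
R5 ← R5 − (5/2)·R1: [0, 11, -37/2, 15/2]
R3 ← R3 + (11/6)·R2: [0, 0, 34/3, -10/3]
R4 ← R4 − (13/6)·R2: [0, 0, -55/6, 31/6]
R5 ← R5 − (11/6)·R2: [0, 0, -28/3, 28/3]
R6 ← R6 + (2/3)·R2: [0, 0, 14/3, -14/3]
R4 ← R4 + (55/68)·R3: [0, 0, 0, 42/17]
R5 ← R5 + (14/17)·R3: [0, 0, 0, 112/17]
R6 ← R6 − (7/17)·R3: [0, 0, 0, -56/17]
R5 ← R5 − (8/3)·R4: [0, 0, 0, 0]
R6 ← R6 + (4/3)·R4: [0, 0, 0, 0]
Echelon form has 4 nonzero rows, so rank(P) = 4.
The column space has dimension equal to the rank: 4.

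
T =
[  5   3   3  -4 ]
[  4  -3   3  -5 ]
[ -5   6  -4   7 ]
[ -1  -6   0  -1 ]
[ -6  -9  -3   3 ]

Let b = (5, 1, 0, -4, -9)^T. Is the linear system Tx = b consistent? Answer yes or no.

Row reduce the augmented matrix [T | b].
R2 ← R2 − (4/5)·R1: [0, -27/5, 3/5, -9/5, -3]
R3 ← R3 + R1: [0, 9, -1, 3, 5]
R4 ← R4 + (1/5)·R1: [0, -27/5, 3/5, -9/5, -3]
R5 ← R5 + (6/5)·R1: [0, -27/5, 3/5, -9/5, -3]
R3 ← R3 + (5/3)·R2: [0, 0, 0, 0, 0]
R4 ← R4 − R2: [0, 0, 0, 0, 0]
R5 ← R5 − R2: [0, 0, 0, 0, 0]
The echelon form has 2 nonzero rows, and every pivot lies in the first 4 columns, so rank(T) = rank([T|b]) = 2.
The system is consistent.

yes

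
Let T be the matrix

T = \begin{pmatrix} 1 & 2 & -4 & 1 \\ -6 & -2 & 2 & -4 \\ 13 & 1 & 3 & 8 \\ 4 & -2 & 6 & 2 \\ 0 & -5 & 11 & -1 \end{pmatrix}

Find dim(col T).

Row reduce to echelon form.
R2 ← R2 + (6)·R1: [0, 10, -22, 2]
R3 ← R3 − (13)·R1: [0, -25, 55, -5]
R4 ← R4 − (4)·R1: [0, -10, 22, -2]
R3 ← R3 + (5/2)·R2: [0, 0, 0, 0]
R4 ← R4 + R2: [0, 0, 0, 0]
R5 ← R5 + (1/2)·R2: [0, 0, 0, 0]
Echelon form has 2 nonzero rows, so rank(T) = 2.
The column space has dimension equal to the rank: 2.

2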